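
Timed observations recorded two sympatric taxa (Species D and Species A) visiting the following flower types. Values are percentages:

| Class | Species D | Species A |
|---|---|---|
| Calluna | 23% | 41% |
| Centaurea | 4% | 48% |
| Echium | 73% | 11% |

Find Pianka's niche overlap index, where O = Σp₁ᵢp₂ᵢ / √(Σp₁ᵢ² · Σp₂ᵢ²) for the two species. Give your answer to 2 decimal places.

Convert percentages to proportions (divide by 100).
Σ p₁ᵢp₂ᵢ = 0.0943 + 0.0192 + 0.0803 = 0.1938
Σp_1ᵢ² = 0.23² + 0.04² + 0.73² = 0.0529 + 0.0016 + 0.5329 = 0.5874
Σp_2ᵢ² = 0.41² + 0.48² + 0.11² = 0.1681 + 0.2304 + 0.0121 = 0.4106
O = 0.1938 / √(0.5874 × 0.4106) = 0.1938 / 0.49111 = 0.3946

0.39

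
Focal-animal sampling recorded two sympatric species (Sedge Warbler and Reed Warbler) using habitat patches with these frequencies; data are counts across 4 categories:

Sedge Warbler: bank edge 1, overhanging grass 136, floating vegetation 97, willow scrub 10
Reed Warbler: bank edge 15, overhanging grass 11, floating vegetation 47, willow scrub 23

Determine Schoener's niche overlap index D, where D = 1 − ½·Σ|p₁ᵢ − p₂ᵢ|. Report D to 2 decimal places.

0.56

Proportions for Sedge Warbler (n=244): 1/244=0.0041, 136/244=0.5574, 97/244=0.3975, 10/244=0.0410
Proportions for Reed Warbler (n=96): 15/96=0.1563, 11/96=0.1146, 47/96=0.4896, 23/96=0.2396
Σ|p₁ᵢ − p₂ᵢ| = 0.1522 + 0.4428 + 0.0921 + 0.1986 = 0.8857
D = 1 − ½ × 0.8857 = 1 − 0.44285 = 0.55715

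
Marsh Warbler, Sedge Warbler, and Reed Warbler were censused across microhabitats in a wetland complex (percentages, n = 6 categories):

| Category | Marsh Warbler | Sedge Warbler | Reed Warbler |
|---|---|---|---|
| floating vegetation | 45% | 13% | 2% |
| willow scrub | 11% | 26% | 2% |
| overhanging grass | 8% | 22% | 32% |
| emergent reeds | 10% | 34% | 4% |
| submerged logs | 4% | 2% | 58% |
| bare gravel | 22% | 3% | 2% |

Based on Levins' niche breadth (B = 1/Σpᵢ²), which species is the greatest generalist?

Convert percentages to proportions (divide by 100).
Σp_Marsᵢ² = 0.45² + 0.11² + 0.08² + 0.10² + 0.04² + 0.22² = 0.2025 + 0.0121 + 0.0064 + 0.0100 + 0.0016 + 0.0484 = 0.2810
B_Mars = 1 / 0.2810 = 3.5587
Σp_Sedgᵢ² = 0.13² + 0.26² + 0.22² + 0.34² + 0.02² + 0.03² = 0.0169 + 0.0676 + 0.0484 + 0.1156 + 0.0004 + 0.0009 = 0.2498
B_Sedg = 1 / 0.2498 = 4.0032
Σp_Reedᵢ² = 0.02² + 0.02² + 0.32² + 0.04² + 0.58² + 0.02² = 0.0004 + 0.0004 + 0.1024 + 0.0016 + 0.3364 + 0.0004 = 0.4416
B_Reed = 1 / 0.4416 = 2.2645
Highest B → broadest niche (most generalist): Sedge Warbler (B = 4.00).

Sedge Warbler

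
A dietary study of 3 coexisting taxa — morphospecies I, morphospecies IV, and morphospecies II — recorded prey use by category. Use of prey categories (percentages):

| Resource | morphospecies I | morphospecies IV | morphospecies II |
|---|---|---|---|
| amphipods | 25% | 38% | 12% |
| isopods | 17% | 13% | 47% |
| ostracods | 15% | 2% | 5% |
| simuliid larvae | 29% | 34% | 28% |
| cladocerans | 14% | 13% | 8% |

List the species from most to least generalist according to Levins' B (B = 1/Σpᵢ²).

Convert percentages to proportions (divide by 100).
Σp_Iᵢ² = 0.25² + 0.17² + 0.15² + 0.29² + 0.14² = 0.0625 + 0.0289 + 0.0225 + 0.0841 + 0.0196 = 0.2176
B_I = 1 / 0.2176 = 4.5956
Σp_IVᵢ² = 0.38² + 0.13² + 0.02² + 0.34² + 0.13² = 0.1444 + 0.0169 + 0.0004 + 0.1156 + 0.0169 = 0.2942
B_IV = 1 / 0.2942 = 3.3990
Σp_IIᵢ² = 0.12² + 0.47² + 0.05² + 0.28² + 0.08² = 0.0144 + 0.2209 + 0.0025 + 0.0784 + 0.0064 = 0.3226
B_II = 1 / 0.3226 = 3.0998
Ranking by B (broadest → narrowest): morphospecies I (4.60) > morphospecies IV (3.40) > morphospecies II (3.10)

morphospecies I > morphospecies IV > morphospecies II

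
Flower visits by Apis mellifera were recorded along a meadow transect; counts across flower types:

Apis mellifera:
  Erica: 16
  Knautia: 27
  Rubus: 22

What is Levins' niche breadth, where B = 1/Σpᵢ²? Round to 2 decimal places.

Proportions for Apis mellifera (n=65): 16/65=0.2462, 27/65=0.4154, 22/65=0.3385
Σpᵢ² = 0.2462² + 0.4154² + 0.3385² = 0.060614 + 0.172557 + 0.114582 = 0.347753
B = 1 / 0.347753 = 2.8756

2.88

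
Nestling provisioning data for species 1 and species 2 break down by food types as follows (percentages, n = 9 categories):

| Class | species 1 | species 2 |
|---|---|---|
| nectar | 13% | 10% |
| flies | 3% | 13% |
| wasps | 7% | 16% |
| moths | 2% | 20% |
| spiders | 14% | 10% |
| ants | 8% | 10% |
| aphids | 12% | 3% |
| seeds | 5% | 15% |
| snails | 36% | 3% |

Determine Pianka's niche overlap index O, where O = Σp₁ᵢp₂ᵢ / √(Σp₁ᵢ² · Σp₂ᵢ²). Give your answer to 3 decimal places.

Convert percentages to proportions (divide by 100).
Σ p₁ᵢp₂ᵢ = 0.0130 + 0.0039 + 0.0112 + 0.0040 + 0.0140 + 0.0080 + 0.0036 + 0.0075 + 0.0108 = 0.0760
Σp_1ᵢ² = 0.13² + 0.03² + 0.07² + 0.02² + 0.14² + 0.08² + 0.12² + 0.05² + 0.36² = 0.0169 + 0.0009 + 0.0049 + 0.0004 + 0.0196 + 0.0064 + 0.0144 + 0.0025 + 0.1296 = 0.1956
Σp_2ᵢ² = 0.10² + 0.13² + 0.16² + 0.20² + 0.10² + 0.10² + 0.03² + 0.15² + 0.03² = 0.0100 + 0.0169 + 0.0256 + 0.0400 + 0.0100 + 0.0100 + 0.0009 + 0.0225 + 0.0009 = 0.1368
O = 0.0760 / √(0.1956 × 0.1368) = 0.0760 / 0.163579 = 0.46461

0.465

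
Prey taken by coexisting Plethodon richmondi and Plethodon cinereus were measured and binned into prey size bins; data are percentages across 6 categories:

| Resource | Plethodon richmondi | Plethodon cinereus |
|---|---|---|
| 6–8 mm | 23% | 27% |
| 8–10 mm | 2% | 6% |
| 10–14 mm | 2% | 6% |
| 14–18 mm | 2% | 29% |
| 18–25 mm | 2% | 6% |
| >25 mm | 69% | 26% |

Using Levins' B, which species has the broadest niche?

Plethodon cinereus

Convert percentages to proportions (divide by 100).
Σp_richᵢ² = 0.23² + 0.02² + 0.02² + 0.02² + 0.02² + 0.69² = 0.0529 + 0.0004 + 0.0004 + 0.0004 + 0.0004 + 0.4761 = 0.5306
B_rich = 1 / 0.5306 = 1.8847
Σp_cineᵢ² = 0.27² + 0.06² + 0.06² + 0.29² + 0.06² + 0.26² = 0.0729 + 0.0036 + 0.0036 + 0.0841 + 0.0036 + 0.0676 = 0.2354
B_cine = 1 / 0.2354 = 4.2481
Highest B → broadest niche (most generalist): Plethodon cinereus (B = 4.25).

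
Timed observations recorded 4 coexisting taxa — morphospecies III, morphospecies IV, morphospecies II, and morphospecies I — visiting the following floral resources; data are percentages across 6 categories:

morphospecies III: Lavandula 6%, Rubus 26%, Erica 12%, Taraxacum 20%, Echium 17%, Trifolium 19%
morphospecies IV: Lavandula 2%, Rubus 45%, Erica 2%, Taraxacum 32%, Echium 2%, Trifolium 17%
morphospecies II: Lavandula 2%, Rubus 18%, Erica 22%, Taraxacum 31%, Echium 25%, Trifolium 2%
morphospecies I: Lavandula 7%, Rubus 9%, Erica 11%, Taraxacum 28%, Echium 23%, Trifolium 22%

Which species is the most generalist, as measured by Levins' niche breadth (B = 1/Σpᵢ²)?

Convert percentages to proportions (divide by 100).
Σp_IIIᵢ² = 0.06² + 0.26² + 0.12² + 0.20² + 0.17² + 0.19² = 0.0036 + 0.0676 + 0.0144 + 0.0400 + 0.0289 + 0.0361 = 0.1906
B_III = 1 / 0.1906 = 5.2466
Σp_IVᵢ² = 0.02² + 0.45² + 0.02² + 0.32² + 0.02² + 0.17² = 0.0004 + 0.2025 + 0.0004 + 0.1024 + 0.0004 + 0.0289 = 0.3350
B_IV = 1 / 0.3350 = 2.9851
Σp_IIᵢ² = 0.02² + 0.18² + 0.22² + 0.31² + 0.25² + 0.02² = 0.0004 + 0.0324 + 0.0484 + 0.0961 + 0.0625 + 0.0004 = 0.2402
B_II = 1 / 0.2402 = 4.1632
Σp_Iᵢ² = 0.07² + 0.09² + 0.11² + 0.28² + 0.23² + 0.22² = 0.0049 + 0.0081 + 0.0121 + 0.0784 + 0.0529 + 0.0484 = 0.2048
B_I = 1 / 0.2048 = 4.8828
Highest B → broadest niche (most generalist): morphospecies III (B = 5.25).

morphospecies III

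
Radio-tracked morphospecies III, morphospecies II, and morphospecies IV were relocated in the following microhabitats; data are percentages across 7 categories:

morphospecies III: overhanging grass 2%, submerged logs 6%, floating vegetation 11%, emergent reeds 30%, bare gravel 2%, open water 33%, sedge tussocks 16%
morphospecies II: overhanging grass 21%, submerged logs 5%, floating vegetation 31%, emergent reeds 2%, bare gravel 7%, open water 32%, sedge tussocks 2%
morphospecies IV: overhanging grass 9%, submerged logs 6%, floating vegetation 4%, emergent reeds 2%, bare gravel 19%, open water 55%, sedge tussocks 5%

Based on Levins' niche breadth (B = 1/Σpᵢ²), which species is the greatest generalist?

Convert percentages to proportions (divide by 100).
Σp_IIIᵢ² = 0.02² + 0.06² + 0.11² + 0.30² + 0.02² + 0.33² + 0.16² = 0.0004 + 0.0036 + 0.0121 + 0.0900 + 0.0004 + 0.1089 + 0.0256 = 0.2410
B_III = 1 / 0.2410 = 4.1494
Σp_IIᵢ² = 0.21² + 0.05² + 0.31² + 0.02² + 0.07² + 0.32² + 0.02² = 0.0441 + 0.0025 + 0.0961 + 0.0004 + 0.0049 + 0.1024 + 0.0004 = 0.2508
B_II = 1 / 0.2508 = 3.9872
Σp_IVᵢ² = 0.09² + 0.06² + 0.04² + 0.02² + 0.19² + 0.55² + 0.05² = 0.0081 + 0.0036 + 0.0016 + 0.0004 + 0.0361 + 0.3025 + 0.0025 = 0.3548
B_IV = 1 / 0.3548 = 2.8185
Highest B → broadest niche (most generalist): morphospecies III (B = 4.15).

morphospecies III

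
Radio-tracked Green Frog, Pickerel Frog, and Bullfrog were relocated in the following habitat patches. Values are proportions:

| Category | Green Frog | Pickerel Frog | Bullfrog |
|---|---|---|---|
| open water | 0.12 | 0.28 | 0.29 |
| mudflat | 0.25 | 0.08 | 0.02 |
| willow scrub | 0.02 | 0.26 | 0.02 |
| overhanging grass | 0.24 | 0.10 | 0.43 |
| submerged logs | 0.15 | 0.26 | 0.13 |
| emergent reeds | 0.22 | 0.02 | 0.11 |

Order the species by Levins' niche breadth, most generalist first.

Green Frog > Pickerel Frog > Bullfrog

Σp_Greeᵢ² = 0.12² + 0.25² + 0.02² + 0.24² + 0.15² + 0.22² = 0.0144 + 0.0625 + 0.0004 + 0.0576 + 0.0225 + 0.0484 = 0.2058
B_Gree = 1 / 0.2058 = 4.8591
Σp_Pickᵢ² = 0.28² + 0.08² + 0.26² + 0.10² + 0.26² + 0.02² = 0.0784 + 0.0064 + 0.0676 + 0.0100 + 0.0676 + 0.0004 = 0.2304
B_Pick = 1 / 0.2304 = 4.3403
Σp_Bullᵢ² = 0.29² + 0.02² + 0.02² + 0.43² + 0.13² + 0.11² = 0.0841 + 0.0004 + 0.0004 + 0.1849 + 0.0169 + 0.0121 = 0.2988
B_Bull = 1 / 0.2988 = 3.3467
Ranking by B (broadest → narrowest): Green Frog (4.86) > Pickerel Frog (4.34) > Bullfrog (3.35)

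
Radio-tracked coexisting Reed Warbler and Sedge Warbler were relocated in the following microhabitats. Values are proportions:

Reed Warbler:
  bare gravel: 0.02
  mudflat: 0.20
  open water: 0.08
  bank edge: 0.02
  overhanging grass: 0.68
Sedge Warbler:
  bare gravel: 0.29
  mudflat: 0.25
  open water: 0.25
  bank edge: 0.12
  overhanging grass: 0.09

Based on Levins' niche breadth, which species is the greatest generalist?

Σp_Reedᵢ² = 0.02² + 0.20² + 0.08² + 0.02² + 0.68² = 0.0004 + 0.0400 + 0.0064 + 0.0004 + 0.4624 = 0.5096
B_Reed = 1 / 0.5096 = 1.9623
Σp_Sedgᵢ² = 0.29² + 0.25² + 0.25² + 0.12² + 0.09² = 0.0841 + 0.0625 + 0.0625 + 0.0144 + 0.0081 = 0.2316
B_Sedg = 1 / 0.2316 = 4.3178
Highest B → broadest niche (most generalist): Sedge Warbler (B = 4.32).

Sedge Warbler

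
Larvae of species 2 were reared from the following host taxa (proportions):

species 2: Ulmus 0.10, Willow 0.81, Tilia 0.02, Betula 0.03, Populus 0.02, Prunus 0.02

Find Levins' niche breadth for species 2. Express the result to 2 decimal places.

1.50

Σpᵢ² = 0.10² + 0.81² + 0.02² + 0.03² + 0.02² + 0.02² = 0.0100 + 0.6561 + 0.0004 + 0.0009 + 0.0004 + 0.0004 = 0.6682
B = 1 / 0.6682 = 1.4966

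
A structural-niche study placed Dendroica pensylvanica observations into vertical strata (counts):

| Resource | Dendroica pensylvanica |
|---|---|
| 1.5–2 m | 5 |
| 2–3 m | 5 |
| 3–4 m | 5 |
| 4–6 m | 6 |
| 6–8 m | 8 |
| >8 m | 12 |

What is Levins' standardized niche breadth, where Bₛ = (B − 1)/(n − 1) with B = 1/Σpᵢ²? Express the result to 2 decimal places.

Proportions for Dendroica pensylvanica (n=41): 5/41=0.1220, 5/41=0.1220, 5/41=0.1220, 6/41=0.1463, 8/41=0.1951, 12/41=0.2927
Σpᵢ² = 0.1220² + 0.1220² + 0.1220² + 0.1463² + 0.1951² + 0.2927² = 0.014884 + 0.014884 + 0.014884 + 0.021404 + 0.038064 + 0.085673 = 0.189793
B = 1 / 0.189793 = 5.2689
Bₛ = (B − 1)/(n − 1) = (5.2689 − 1)/(6 − 1) = 4.2689/5 = 0.8538

0.85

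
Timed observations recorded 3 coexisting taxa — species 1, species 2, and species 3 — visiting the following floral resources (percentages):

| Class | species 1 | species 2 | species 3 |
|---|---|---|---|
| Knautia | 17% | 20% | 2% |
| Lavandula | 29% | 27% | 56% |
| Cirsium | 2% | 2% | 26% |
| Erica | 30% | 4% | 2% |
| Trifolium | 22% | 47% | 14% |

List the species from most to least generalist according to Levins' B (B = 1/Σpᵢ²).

Convert percentages to proportions (divide by 100).
Σp_1ᵢ² = 0.17² + 0.29² + 0.02² + 0.30² + 0.22² = 0.0289 + 0.0841 + 0.0004 + 0.0900 + 0.0484 = 0.2518
B_1 = 1 / 0.2518 = 3.9714
Σp_2ᵢ² = 0.20² + 0.27² + 0.02² + 0.04² + 0.47² = 0.0400 + 0.0729 + 0.0004 + 0.0016 + 0.2209 = 0.3358
B_2 = 1 / 0.3358 = 2.9780
Σp_3ᵢ² = 0.02² + 0.56² + 0.26² + 0.02² + 0.14² = 0.0004 + 0.3136 + 0.0676 + 0.0004 + 0.0196 = 0.4016
B_3 = 1 / 0.4016 = 2.4900
Ranking by B (broadest → narrowest): species 1 (3.97) > species 2 (2.98) > species 3 (2.49)

species 1 > species 2 > species 3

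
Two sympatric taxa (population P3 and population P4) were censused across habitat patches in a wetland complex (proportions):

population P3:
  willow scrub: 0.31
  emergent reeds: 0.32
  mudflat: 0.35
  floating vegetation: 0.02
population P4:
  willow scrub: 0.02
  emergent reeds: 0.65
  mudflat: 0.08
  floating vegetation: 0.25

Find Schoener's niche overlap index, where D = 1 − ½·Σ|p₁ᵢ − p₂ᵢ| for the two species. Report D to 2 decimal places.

0.44

Σ|p₁ᵢ − p₂ᵢ| = 0.29 + 0.33 + 0.27 + 0.23 = 1.12
D = 1 − ½ × 1.12 = 1 − 0.560 = 0.4400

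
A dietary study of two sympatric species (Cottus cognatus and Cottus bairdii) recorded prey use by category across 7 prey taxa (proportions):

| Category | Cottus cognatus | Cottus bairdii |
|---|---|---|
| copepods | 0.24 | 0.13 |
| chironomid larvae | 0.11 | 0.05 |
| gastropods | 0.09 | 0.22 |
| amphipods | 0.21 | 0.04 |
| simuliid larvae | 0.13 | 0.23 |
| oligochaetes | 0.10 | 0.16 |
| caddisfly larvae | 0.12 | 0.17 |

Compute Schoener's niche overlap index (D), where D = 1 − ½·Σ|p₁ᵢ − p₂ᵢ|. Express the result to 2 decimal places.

0.66

Σ|p₁ᵢ − p₂ᵢ| = 0.11 + 0.06 + 0.13 + 0.17 + 0.10 + 0.06 + 0.05 = 0.68
D = 1 − ½ × 0.68 = 1 − 0.340 = 0.6600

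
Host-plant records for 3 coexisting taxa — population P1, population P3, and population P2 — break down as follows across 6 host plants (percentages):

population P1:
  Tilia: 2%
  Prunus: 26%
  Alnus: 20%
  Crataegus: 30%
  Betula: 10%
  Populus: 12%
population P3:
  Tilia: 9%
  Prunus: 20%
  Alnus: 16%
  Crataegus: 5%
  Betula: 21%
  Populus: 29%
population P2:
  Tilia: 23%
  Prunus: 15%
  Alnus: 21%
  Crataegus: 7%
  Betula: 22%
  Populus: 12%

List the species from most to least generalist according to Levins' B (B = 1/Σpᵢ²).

Convert percentages to proportions (divide by 100).
Σp_P1ᵢ² = 0.02² + 0.26² + 0.20² + 0.30² + 0.10² + 0.12² = 0.0004 + 0.0676 + 0.0400 + 0.0900 + 0.0100 + 0.0144 = 0.2224
B_P1 = 1 / 0.2224 = 4.4964
Σp_P3ᵢ² = 0.09² + 0.20² + 0.16² + 0.05² + 0.21² + 0.29² = 0.0081 + 0.0400 + 0.0256 + 0.0025 + 0.0441 + 0.0841 = 0.2044
B_P3 = 1 / 0.2044 = 4.8924
Σp_P2ᵢ² = 0.23² + 0.15² + 0.21² + 0.07² + 0.22² + 0.12² = 0.0529 + 0.0225 + 0.0441 + 0.0049 + 0.0484 + 0.0144 = 0.1872
B_P2 = 1 / 0.1872 = 5.3419
Ranking by B (broadest → narrowest): population P2 (5.34) > population P3 (4.89) > population P1 (4.50)

population P2 > population P3 > population P1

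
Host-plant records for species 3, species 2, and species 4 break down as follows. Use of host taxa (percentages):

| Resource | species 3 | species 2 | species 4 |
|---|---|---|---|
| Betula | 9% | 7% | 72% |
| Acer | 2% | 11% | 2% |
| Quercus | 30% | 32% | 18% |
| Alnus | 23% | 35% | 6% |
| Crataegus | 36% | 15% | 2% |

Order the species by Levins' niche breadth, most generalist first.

species 2 > species 3 > species 4

Convert percentages to proportions (divide by 100).
Σp_3ᵢ² = 0.09² + 0.02² + 0.30² + 0.23² + 0.36² = 0.0081 + 0.0004 + 0.0900 + 0.0529 + 0.1296 = 0.2810
B_3 = 1 / 0.2810 = 3.5587
Σp_2ᵢ² = 0.07² + 0.11² + 0.32² + 0.35² + 0.15² = 0.0049 + 0.0121 + 0.1024 + 0.1225 + 0.0225 = 0.2644
B_2 = 1 / 0.2644 = 3.7821
Σp_4ᵢ² = 0.72² + 0.02² + 0.18² + 0.06² + 0.02² = 0.5184 + 0.0004 + 0.0324 + 0.0036 + 0.0004 = 0.5552
B_4 = 1 / 0.5552 = 1.8012
Ranking by B (broadest → narrowest): species 2 (3.78) > species 3 (3.56) > species 4 (1.80)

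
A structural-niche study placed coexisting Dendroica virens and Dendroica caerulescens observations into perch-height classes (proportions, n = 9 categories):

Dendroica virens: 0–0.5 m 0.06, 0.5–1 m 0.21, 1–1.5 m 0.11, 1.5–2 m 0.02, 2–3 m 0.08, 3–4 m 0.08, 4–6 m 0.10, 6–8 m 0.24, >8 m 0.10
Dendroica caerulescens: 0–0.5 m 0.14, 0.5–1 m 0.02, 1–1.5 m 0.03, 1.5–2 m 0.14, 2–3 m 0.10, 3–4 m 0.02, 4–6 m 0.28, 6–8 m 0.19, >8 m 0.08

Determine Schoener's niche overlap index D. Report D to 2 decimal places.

0.60

Σ|p₁ᵢ − p₂ᵢ| = 0.08 + 0.19 + 0.08 + 0.12 + 0.02 + 0.06 + 0.18 + 0.05 + 0.02 = 0.80
D = 1 − ½ × 0.80 = 1 − 0.400 = 0.6000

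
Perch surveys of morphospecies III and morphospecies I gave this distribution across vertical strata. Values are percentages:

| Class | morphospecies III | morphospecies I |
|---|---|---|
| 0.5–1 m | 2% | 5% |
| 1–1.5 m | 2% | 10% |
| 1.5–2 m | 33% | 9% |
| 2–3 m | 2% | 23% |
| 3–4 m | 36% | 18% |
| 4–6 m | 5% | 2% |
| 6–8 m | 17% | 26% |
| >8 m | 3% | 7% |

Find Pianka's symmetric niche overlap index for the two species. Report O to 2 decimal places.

Convert percentages to proportions (divide by 100).
Σ p₁ᵢp₂ᵢ = 0.0010 + 0.0020 + 0.0297 + 0.0046 + 0.0648 + 0.0010 + 0.0442 + 0.0021 = 0.1494
Σp_1ᵢ² = 0.02² + 0.02² + 0.33² + 0.02² + 0.36² + 0.05² + 0.17² + 0.03² = 0.0004 + 0.0004 + 0.1089 + 0.0004 + 0.1296 + 0.0025 + 0.0289 + 0.0009 = 0.2720
Σp_2ᵢ² = 0.05² + 0.10² + 0.09² + 0.23² + 0.18² + 0.02² + 0.26² + 0.07² = 0.0025 + 0.0100 + 0.0081 + 0.0529 + 0.0324 + 0.0004 + 0.0676 + 0.0049 = 0.1788
O = 0.1494 / √(0.2720 × 0.1788) = 0.1494 / 0.22053 = 0.6775

0.68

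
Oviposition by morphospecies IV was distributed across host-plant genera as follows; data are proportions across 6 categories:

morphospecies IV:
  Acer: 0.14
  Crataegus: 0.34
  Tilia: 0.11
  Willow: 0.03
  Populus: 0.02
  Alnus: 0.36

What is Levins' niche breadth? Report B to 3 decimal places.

3.595

Σpᵢ² = 0.14² + 0.34² + 0.11² + 0.03² + 0.02² + 0.36² = 0.0196 + 0.1156 + 0.0121 + 0.0009 + 0.0004 + 0.1296 = 0.2782
B = 1 / 0.2782 = 3.59454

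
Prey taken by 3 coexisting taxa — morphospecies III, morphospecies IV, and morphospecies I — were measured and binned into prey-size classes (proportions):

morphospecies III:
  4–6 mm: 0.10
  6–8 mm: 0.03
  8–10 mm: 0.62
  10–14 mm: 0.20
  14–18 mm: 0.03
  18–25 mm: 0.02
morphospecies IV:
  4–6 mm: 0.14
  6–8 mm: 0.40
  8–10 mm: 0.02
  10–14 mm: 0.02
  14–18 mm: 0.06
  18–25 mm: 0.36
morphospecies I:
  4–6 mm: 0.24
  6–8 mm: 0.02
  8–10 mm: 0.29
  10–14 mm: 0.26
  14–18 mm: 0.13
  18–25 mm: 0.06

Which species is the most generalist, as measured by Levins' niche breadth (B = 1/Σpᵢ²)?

morphospecies I

Σp_IIIᵢ² = 0.10² + 0.03² + 0.62² + 0.20² + 0.03² + 0.02² = 0.0100 + 0.0009 + 0.3844 + 0.0400 + 0.0009 + 0.0004 = 0.4366
B_III = 1 / 0.4366 = 2.2904
Σp_IVᵢ² = 0.14² + 0.40² + 0.02² + 0.02² + 0.06² + 0.36² = 0.0196 + 0.1600 + 0.0004 + 0.0004 + 0.0036 + 0.1296 = 0.3136
B_IV = 1 / 0.3136 = 3.1888
Σp_Iᵢ² = 0.24² + 0.02² + 0.29² + 0.26² + 0.13² + 0.06² = 0.0576 + 0.0004 + 0.0841 + 0.0676 + 0.0169 + 0.0036 = 0.2302
B_I = 1 / 0.2302 = 4.3440
Highest B → broadest niche (most generalist): morphospecies I (B = 4.34).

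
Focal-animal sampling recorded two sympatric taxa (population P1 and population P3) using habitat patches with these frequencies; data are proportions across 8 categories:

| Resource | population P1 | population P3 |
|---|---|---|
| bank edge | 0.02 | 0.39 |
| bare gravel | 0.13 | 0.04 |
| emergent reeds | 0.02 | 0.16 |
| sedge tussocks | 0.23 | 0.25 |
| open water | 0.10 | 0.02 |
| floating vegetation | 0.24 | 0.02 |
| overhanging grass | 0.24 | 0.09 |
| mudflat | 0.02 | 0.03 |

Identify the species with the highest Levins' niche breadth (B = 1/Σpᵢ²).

population P1

Σp_P1ᵢ² = 0.02² + 0.13² + 0.02² + 0.23² + 0.10² + 0.24² + 0.24² + 0.02² = 0.0004 + 0.0169 + 0.0004 + 0.0529 + 0.0100 + 0.0576 + 0.0576 + 0.0004 = 0.1962
B_P1 = 1 / 0.1962 = 5.0968
Σp_P3ᵢ² = 0.39² + 0.04² + 0.16² + 0.25² + 0.02² + 0.02² + 0.09² + 0.03² = 0.1521 + 0.0016 + 0.0256 + 0.0625 + 0.0004 + 0.0004 + 0.0081 + 0.0009 = 0.2516
B_P3 = 1 / 0.2516 = 3.9746
Highest B → broadest niche (most generalist): population P1 (B = 5.10).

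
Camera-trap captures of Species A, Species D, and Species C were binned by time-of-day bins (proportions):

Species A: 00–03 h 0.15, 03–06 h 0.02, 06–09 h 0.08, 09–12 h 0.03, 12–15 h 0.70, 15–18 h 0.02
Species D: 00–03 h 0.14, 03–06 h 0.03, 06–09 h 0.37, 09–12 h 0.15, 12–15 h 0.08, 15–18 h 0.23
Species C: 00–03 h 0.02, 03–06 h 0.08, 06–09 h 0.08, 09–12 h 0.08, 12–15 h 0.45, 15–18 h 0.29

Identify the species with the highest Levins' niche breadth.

Σp_Aᵢ² = 0.15² + 0.02² + 0.08² + 0.03² + 0.70² + 0.02² = 0.0225 + 0.0004 + 0.0064 + 0.0009 + 0.4900 + 0.0004 = 0.5206
B_A = 1 / 0.5206 = 1.9209
Σp_Dᵢ² = 0.14² + 0.03² + 0.37² + 0.15² + 0.08² + 0.23² = 0.0196 + 0.0009 + 0.1369 + 0.0225 + 0.0064 + 0.0529 = 0.2392
B_D = 1 / 0.2392 = 4.1806
Σp_Cᵢ² = 0.02² + 0.08² + 0.08² + 0.08² + 0.45² + 0.29² = 0.0004 + 0.0064 + 0.0064 + 0.0064 + 0.2025 + 0.0841 = 0.3062
B_C = 1 / 0.3062 = 3.2658
Highest B → broadest niche (most generalist): Species D (B = 4.18).

Species D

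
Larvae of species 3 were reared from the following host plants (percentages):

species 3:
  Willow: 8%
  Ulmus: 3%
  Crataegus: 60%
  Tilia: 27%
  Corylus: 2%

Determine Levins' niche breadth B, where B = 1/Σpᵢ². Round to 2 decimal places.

2.27

Convert percentages to proportions (divide by 100).
Σpᵢ² = 0.08² + 0.03² + 0.60² + 0.27² + 0.02² = 0.0064 + 0.0009 + 0.3600 + 0.0729 + 0.0004 = 0.4406
B = 1 / 0.4406 = 2.2696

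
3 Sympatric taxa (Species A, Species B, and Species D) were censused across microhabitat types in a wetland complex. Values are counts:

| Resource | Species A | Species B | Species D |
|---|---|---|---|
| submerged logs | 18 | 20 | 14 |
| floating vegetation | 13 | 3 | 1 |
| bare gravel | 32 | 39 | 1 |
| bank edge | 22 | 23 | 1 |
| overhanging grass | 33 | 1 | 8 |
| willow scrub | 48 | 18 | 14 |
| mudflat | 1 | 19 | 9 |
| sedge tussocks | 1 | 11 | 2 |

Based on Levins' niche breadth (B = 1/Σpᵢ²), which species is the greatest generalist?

Proportions for Species A (n=168): 18/168=0.1071, 13/168=0.0774, 32/168=0.1905, 22/168=0.1310, 33/168=0.1964, 48/168=0.2857, 1/168=0.0060, 1/168=0.0060
Proportions for Species B (n=134): 20/134=0.1493, 3/134=0.0224, 39/134=0.2910, 23/134=0.1716, 1/134=0.0075, 18/134=0.1343, 19/134=0.1418, 11/134=0.0821
Proportions for Species D (n=50): 14/50=0.2800, 1/50=0.0200, 1/50=0.0200, 1/50=0.0200, 8/50=0.1600, 14/50=0.2800, 9/50=0.1800, 2/50=0.0400
Σp_Aᵢ² = 0.1071² + 0.0774² + 0.1905² + 0.1310² + 0.1964² + 0.2857² + 0.0060² + 0.0060² = 0.011470 + 0.005991 + 0.036290 + 0.017161 + 0.038573 + 0.081624 + 0.000036 + 0.000036 = 0.191181
B_A = 1 / 0.191181 = 5.2306
Σp_Bᵢ² = 0.1493² + 0.0224² + 0.2910² + 0.1716² + 0.0075² + 0.1343² + 0.1418² + 0.0821² = 0.022290 + 0.000502 + 0.084681 + 0.029447 + 0.000056 + 0.018036 + 0.020107 + 0.006740 = 0.181859
B_B = 1 / 0.181859 = 5.4988
Σp_Dᵢ² = 0.2800² + 0.0200² + 0.0200² + 0.0200² + 0.1600² + 0.2800² + 0.1800² + 0.0400² = 0.078400 + 0.000400 + 0.000400 + 0.000400 + 0.025600 + 0.078400 + 0.032400 + 0.001600 = 0.217600
B_D = 1 / 0.217600 = 4.5956
Highest B → broadest niche (most generalist): Species B (B = 5.50).

Species B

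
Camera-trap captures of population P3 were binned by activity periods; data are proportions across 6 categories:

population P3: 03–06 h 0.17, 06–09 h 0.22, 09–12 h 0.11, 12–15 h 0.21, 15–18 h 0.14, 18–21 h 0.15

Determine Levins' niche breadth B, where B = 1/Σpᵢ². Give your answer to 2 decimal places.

5.69

Σpᵢ² = 0.17² + 0.22² + 0.11² + 0.21² + 0.14² + 0.15² = 0.0289 + 0.0484 + 0.0121 + 0.0441 + 0.0196 + 0.0225 = 0.1756
B = 1 / 0.1756 = 5.6948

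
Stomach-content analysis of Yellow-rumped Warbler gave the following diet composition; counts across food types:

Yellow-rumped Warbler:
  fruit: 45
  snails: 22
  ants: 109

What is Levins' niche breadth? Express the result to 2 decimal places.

Proportions for Yellow-rumped Warbler (n=176): 45/176=0.2557, 22/176=0.1250, 109/176=0.6193
Σpᵢ² = 0.2557² + 0.1250² + 0.6193² = 0.065382 + 0.015625 + 0.383532 = 0.464539
B = 1 / 0.464539 = 2.1527

2.15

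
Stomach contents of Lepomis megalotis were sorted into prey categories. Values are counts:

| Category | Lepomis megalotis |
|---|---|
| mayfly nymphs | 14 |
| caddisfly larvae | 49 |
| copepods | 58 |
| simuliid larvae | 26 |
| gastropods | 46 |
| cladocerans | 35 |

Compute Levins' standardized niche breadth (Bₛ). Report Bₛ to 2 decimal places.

Proportions for Lepomis megalotis (n=228): 14/228=0.0614, 49/228=0.2149, 58/228=0.2544, 26/228=0.1140, 46/228=0.2018, 35/228=0.1535
Σpᵢ² = 0.0614² + 0.2149² + 0.2544² + 0.1140² + 0.2018² + 0.1535² = 0.003770 + 0.046182 + 0.064719 + 0.012996 + 0.040723 + 0.023562 = 0.191952
B = 1 / 0.191952 = 5.2096
Bₛ = (B − 1)/(n − 1) = (5.2096 − 1)/(6 − 1) = 4.2096/5 = 0.8419

0.84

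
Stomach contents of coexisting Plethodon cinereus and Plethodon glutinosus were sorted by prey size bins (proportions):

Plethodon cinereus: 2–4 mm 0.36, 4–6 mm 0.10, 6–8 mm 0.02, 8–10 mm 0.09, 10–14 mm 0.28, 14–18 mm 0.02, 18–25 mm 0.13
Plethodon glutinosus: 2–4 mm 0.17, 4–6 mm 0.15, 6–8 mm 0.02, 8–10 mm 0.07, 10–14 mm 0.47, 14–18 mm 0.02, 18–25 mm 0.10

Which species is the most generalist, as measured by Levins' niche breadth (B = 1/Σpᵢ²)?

Plethodon cinereus

Σp_cineᵢ² = 0.36² + 0.10² + 0.02² + 0.09² + 0.28² + 0.02² + 0.13² = 0.1296 + 0.0100 + 0.0004 + 0.0081 + 0.0784 + 0.0004 + 0.0169 = 0.2438
B_cine = 1 / 0.2438 = 4.1017
Σp_glutᵢ² = 0.17² + 0.15² + 0.02² + 0.07² + 0.47² + 0.02² + 0.10² = 0.0289 + 0.0225 + 0.0004 + 0.0049 + 0.2209 + 0.0004 + 0.0100 = 0.2880
B_glut = 1 / 0.2880 = 3.4722
Highest B → broadest niche (most generalist): Plethodon cinereus (B = 4.10).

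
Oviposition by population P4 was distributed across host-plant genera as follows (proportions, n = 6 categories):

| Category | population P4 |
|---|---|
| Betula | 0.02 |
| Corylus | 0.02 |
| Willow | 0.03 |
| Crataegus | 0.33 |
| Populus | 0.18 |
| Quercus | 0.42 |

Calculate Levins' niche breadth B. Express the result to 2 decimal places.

3.13

Σpᵢ² = 0.02² + 0.02² + 0.03² + 0.33² + 0.18² + 0.42² = 0.0004 + 0.0004 + 0.0009 + 0.1089 + 0.0324 + 0.1764 = 0.3194
B = 1 / 0.3194 = 3.1309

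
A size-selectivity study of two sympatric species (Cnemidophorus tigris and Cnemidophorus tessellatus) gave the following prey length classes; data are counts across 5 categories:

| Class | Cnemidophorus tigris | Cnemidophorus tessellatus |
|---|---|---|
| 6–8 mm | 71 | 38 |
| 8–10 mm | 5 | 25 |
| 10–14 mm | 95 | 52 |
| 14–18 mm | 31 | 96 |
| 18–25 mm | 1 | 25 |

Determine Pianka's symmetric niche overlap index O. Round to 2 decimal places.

Proportions for Cnemidophorus tigris (n=203): 71/203=0.3498, 5/203=0.0246, 95/203=0.4680, 31/203=0.1527, 1/203=0.0049
Proportions for Cnemidophorus tessellatus (n=236): 38/236=0.1610, 25/236=0.1059, 52/236=0.2203, 96/236=0.4068, 25/236=0.1059
Σ p₁ᵢp₂ᵢ = 0.056318 + 0.002605 + 0.103100 + 0.062118 + 0.000519 = 0.224660
Σp_1ᵢ² = 0.3498² + 0.0246² + 0.4680² + 0.1527² + 0.0049² = 0.122360 + 0.000605 + 0.219024 + 0.023317 + 0.000024 = 0.365330
Σp_2ᵢ² = 0.1610² + 0.1059² + 0.2203² + 0.4068² + 0.1059² = 0.025921 + 0.011215 + 0.048532 + 0.165486 + 0.011215 = 0.262369
O = 0.224660 / √(0.365330 × 0.262369) = 0.224660 / 0.3095986 = 0.7256

0.73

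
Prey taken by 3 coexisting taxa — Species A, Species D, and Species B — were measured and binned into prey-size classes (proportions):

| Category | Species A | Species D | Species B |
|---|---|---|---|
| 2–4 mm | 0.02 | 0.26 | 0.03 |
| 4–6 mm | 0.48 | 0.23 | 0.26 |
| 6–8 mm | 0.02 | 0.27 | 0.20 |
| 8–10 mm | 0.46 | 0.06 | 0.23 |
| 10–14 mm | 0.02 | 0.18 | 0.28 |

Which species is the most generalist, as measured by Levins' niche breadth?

Σp_Aᵢ² = 0.02² + 0.48² + 0.02² + 0.46² + 0.02² = 0.0004 + 0.2304 + 0.0004 + 0.2116 + 0.0004 = 0.4432
B_A = 1 / 0.4432 = 2.2563
Σp_Dᵢ² = 0.26² + 0.23² + 0.27² + 0.06² + 0.18² = 0.0676 + 0.0529 + 0.0729 + 0.0036 + 0.0324 = 0.2294
B_D = 1 / 0.2294 = 4.3592
Σp_Bᵢ² = 0.03² + 0.26² + 0.20² + 0.23² + 0.28² = 0.0009 + 0.0676 + 0.0400 + 0.0529 + 0.0784 = 0.2398
B_B = 1 / 0.2398 = 4.1701
Highest B → broadest niche (most generalist): Species D (B = 4.36).

Species D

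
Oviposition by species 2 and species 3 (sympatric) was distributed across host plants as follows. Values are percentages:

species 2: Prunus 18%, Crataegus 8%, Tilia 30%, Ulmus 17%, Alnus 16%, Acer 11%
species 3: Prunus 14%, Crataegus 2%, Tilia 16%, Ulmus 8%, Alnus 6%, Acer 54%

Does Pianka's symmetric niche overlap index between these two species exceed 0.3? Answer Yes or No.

Yes

Convert percentages to proportions (divide by 100).
Σ p₁ᵢp₂ᵢ = 0.0252 + 0.0016 + 0.0480 + 0.0136 + 0.0096 + 0.0594 = 0.1574
Σp_1ᵢ² = 0.18² + 0.08² + 0.30² + 0.17² + 0.16² + 0.11² = 0.0324 + 0.0064 + 0.0900 + 0.0289 + 0.0256 + 0.0121 = 0.1954
Σp_2ᵢ² = 0.14² + 0.02² + 0.16² + 0.08² + 0.06² + 0.54² = 0.0196 + 0.0004 + 0.0256 + 0.0064 + 0.0036 + 0.2916 = 0.3472
O = 0.1574 / √(0.1954 × 0.3472) = 0.1574 / 0.26047 = 0.6043
O = 0.6043 > 0.3 → Yes.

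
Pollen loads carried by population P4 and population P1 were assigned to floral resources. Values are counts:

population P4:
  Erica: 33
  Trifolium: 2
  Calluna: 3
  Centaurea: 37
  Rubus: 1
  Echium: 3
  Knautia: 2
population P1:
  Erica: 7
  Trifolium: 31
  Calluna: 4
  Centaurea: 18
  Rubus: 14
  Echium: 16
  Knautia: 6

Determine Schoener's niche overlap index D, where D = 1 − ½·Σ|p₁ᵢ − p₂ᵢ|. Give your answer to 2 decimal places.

Proportions for population P4 (n=81): 33/81=0.4074, 2/81=0.0247, 3/81=0.0370, 37/81=0.4568, 1/81=0.0123, 3/81=0.0370, 2/81=0.0247
Proportions for population P1 (n=96): 7/96=0.0729, 31/96=0.3229, 4/96=0.0417, 18/96=0.1875, 14/96=0.1458, 16/96=0.1667, 6/96=0.0625
Σ|p₁ᵢ − p₂ᵢ| = 0.3345 + 0.2982 + 0.0047 + 0.2693 + 0.1335 + 0.1297 + 0.0378 = 1.2077
D = 1 − ½ × 1.2077 = 1 − 0.60385 = 0.39615

0.40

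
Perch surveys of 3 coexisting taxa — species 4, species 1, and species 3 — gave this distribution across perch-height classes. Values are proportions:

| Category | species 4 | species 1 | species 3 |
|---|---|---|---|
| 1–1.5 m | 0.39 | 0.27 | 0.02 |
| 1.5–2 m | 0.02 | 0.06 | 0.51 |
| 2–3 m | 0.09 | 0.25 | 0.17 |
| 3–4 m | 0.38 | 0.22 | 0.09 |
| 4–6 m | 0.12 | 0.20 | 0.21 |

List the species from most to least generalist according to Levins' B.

species 1 > species 4 > species 3

Σp_4ᵢ² = 0.39² + 0.02² + 0.09² + 0.38² + 0.12² = 0.1521 + 0.0004 + 0.0081 + 0.1444 + 0.0144 = 0.3194
B_4 = 1 / 0.3194 = 3.1309
Σp_1ᵢ² = 0.27² + 0.06² + 0.25² + 0.22² + 0.20² = 0.0729 + 0.0036 + 0.0625 + 0.0484 + 0.0400 = 0.2274
B_1 = 1 / 0.2274 = 4.3975
Σp_3ᵢ² = 0.02² + 0.51² + 0.17² + 0.09² + 0.21² = 0.0004 + 0.2601 + 0.0289 + 0.0081 + 0.0441 = 0.3416
B_3 = 1 / 0.3416 = 2.9274
Ranking by B (broadest → narrowest): species 1 (4.40) > species 4 (3.13) > species 3 (2.93)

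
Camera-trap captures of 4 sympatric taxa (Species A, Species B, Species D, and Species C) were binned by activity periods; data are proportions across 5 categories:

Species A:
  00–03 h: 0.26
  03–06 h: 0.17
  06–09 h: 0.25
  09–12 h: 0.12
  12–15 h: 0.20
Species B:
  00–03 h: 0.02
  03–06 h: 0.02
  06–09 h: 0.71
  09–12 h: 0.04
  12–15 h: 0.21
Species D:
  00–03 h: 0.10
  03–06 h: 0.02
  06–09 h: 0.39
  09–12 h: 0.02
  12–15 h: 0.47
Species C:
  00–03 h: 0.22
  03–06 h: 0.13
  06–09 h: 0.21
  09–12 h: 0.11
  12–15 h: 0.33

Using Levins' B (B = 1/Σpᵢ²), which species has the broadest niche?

Σp_Aᵢ² = 0.26² + 0.17² + 0.25² + 0.12² + 0.20² = 0.0676 + 0.0289 + 0.0625 + 0.0144 + 0.0400 = 0.2134
B_A = 1 / 0.2134 = 4.6860
Σp_Bᵢ² = 0.02² + 0.02² + 0.71² + 0.04² + 0.21² = 0.0004 + 0.0004 + 0.5041 + 0.0016 + 0.0441 = 0.5506
B_B = 1 / 0.5506 = 1.8162
Σp_Dᵢ² = 0.10² + 0.02² + 0.39² + 0.02² + 0.47² = 0.0100 + 0.0004 + 0.1521 + 0.0004 + 0.2209 = 0.3838
B_D = 1 / 0.3838 = 2.6055
Σp_Cᵢ² = 0.22² + 0.13² + 0.21² + 0.11² + 0.33² = 0.0484 + 0.0169 + 0.0441 + 0.0121 + 0.1089 = 0.2304
B_C = 1 / 0.2304 = 4.3403
Highest B → broadest niche (most generalist): Species A (B = 4.69).

Species A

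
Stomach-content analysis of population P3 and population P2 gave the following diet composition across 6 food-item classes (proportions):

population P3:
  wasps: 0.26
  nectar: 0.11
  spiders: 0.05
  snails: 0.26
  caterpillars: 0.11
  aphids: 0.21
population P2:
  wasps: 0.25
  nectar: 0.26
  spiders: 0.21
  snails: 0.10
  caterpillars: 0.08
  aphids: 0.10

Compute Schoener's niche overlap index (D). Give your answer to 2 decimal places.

Σ|p₁ᵢ − p₂ᵢ| = 0.01 + 0.15 + 0.16 + 0.16 + 0.03 + 0.11 = 0.62
D = 1 − ½ × 0.62 = 1 − 0.310 = 0.6900

0.69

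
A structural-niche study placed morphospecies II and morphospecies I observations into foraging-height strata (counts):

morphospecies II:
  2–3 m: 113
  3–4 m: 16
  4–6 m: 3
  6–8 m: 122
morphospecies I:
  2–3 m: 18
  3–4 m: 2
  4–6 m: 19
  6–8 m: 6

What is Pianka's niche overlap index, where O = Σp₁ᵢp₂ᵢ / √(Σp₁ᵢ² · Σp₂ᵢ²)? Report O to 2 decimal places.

Proportions for morphospecies II (n=254): 113/254=0.4449, 16/254=0.0630, 3/254=0.0118, 122/254=0.4803
Proportions for morphospecies I (n=45): 18/45=0.4000, 2/45=0.0444, 19/45=0.4222, 6/45=0.1333
Σ p₁ᵢp₂ᵢ = 0.177960 + 0.002797 + 0.004982 + 0.064024 = 0.249763
Σp_1ᵢ² = 0.4449² + 0.0630² + 0.0118² + 0.4803² = 0.197936 + 0.003969 + 0.000139 + 0.230688 = 0.432732
Σp_2ᵢ² = 0.4000² + 0.0444² + 0.4222² + 0.1333² = 0.160000 + 0.001971 + 0.178253 + 0.017769 = 0.357993
O = 0.249763 / √(0.432732 × 0.357993) = 0.249763 / 0.3935925 = 0.6346

0.63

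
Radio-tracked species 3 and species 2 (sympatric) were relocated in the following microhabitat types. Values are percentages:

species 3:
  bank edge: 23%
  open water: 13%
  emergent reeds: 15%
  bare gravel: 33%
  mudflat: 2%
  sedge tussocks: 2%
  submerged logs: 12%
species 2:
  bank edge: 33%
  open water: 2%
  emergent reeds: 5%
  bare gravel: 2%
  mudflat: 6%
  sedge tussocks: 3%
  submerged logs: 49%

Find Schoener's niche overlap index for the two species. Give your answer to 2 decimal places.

0.48

Convert percentages to proportions (divide by 100).
Σ|p₁ᵢ − p₂ᵢ| = 0.10 + 0.11 + 0.10 + 0.31 + 0.04 + 0.01 + 0.37 = 1.04
D = 1 − ½ × 1.04 = 1 − 0.520 = 0.4800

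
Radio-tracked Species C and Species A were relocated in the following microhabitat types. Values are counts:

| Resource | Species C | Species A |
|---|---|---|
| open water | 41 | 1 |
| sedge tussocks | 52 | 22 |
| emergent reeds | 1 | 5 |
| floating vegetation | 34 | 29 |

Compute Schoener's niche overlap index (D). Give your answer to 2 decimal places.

Proportions for Species C (n=128): 41/128=0.3203, 52/128=0.4063, 1/128=0.0078, 34/128=0.2656
Proportions for Species A (n=57): 1/57=0.0175, 22/57=0.3860, 5/57=0.0877, 29/57=0.5088
Σ|p₁ᵢ − p₂ᵢ| = 0.3028 + 0.0203 + 0.0799 + 0.2432 = 0.6462
D = 1 − ½ × 0.6462 = 1 − 0.32310 = 0.67690

0.68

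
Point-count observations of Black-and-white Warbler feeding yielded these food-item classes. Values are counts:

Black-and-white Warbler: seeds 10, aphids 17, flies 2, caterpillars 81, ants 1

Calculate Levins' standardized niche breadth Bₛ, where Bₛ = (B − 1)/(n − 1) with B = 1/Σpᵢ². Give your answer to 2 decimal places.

0.19

Proportions for Black-and-white Warbler (n=111): 10/111=0.0901, 17/111=0.1532, 2/111=0.0180, 81/111=0.7297, 1/111=0.0090
Σpᵢ² = 0.0901² + 0.1532² + 0.0180² + 0.7297² + 0.0090² = 0.008118 + 0.023470 + 0.000324 + 0.532462 + 0.000081 = 0.564455
B = 1 / 0.564455 = 1.7716
Bₛ = (B − 1)/(n − 1) = (1.7716 − 1)/(5 − 1) = 0.7716/4 = 0.1929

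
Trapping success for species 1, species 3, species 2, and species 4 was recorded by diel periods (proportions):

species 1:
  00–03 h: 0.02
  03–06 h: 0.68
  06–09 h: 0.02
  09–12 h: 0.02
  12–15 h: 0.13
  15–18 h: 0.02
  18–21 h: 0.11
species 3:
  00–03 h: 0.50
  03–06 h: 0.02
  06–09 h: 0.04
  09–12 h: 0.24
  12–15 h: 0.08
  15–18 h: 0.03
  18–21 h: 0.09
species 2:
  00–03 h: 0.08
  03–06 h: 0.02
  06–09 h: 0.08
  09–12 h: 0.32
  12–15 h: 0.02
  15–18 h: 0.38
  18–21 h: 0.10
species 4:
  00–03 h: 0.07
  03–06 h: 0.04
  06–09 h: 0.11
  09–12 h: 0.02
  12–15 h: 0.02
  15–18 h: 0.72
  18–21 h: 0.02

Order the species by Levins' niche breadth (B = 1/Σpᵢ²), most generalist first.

species 2 > species 3 > species 1 > species 4

Σp_1ᵢ² = 0.02² + 0.68² + 0.02² + 0.02² + 0.13² + 0.02² + 0.11² = 0.0004 + 0.4624 + 0.0004 + 0.0004 + 0.0169 + 0.0004 + 0.0121 = 0.4930
B_1 = 1 / 0.4930 = 2.0284
Σp_3ᵢ² = 0.50² + 0.02² + 0.04² + 0.24² + 0.08² + 0.03² + 0.09² = 0.2500 + 0.0004 + 0.0016 + 0.0576 + 0.0064 + 0.0009 + 0.0081 = 0.3250
B_3 = 1 / 0.3250 = 3.0769
Σp_2ᵢ² = 0.08² + 0.02² + 0.08² + 0.32² + 0.02² + 0.38² + 0.10² = 0.0064 + 0.0004 + 0.0064 + 0.1024 + 0.0004 + 0.1444 + 0.0100 = 0.2704
B_2 = 1 / 0.2704 = 3.6982
Σp_4ᵢ² = 0.07² + 0.04² + 0.11² + 0.02² + 0.02² + 0.72² + 0.02² = 0.0049 + 0.0016 + 0.0121 + 0.0004 + 0.0004 + 0.5184 + 0.0004 = 0.5382
B_4 = 1 / 0.5382 = 1.8580
Ranking by B (broadest → narrowest): species 2 (3.70) > species 3 (3.08) > species 1 (2.03) > species 4 (1.86)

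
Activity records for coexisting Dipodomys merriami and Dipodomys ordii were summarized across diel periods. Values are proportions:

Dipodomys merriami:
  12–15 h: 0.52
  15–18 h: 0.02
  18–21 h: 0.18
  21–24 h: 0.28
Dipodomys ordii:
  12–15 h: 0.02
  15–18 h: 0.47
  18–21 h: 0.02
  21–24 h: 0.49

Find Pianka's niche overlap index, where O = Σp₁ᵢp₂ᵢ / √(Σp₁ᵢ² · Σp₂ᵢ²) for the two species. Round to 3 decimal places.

Σ p₁ᵢp₂ᵢ = 0.0104 + 0.0094 + 0.0036 + 0.1372 = 0.1606
Σp_1ᵢ² = 0.52² + 0.02² + 0.18² + 0.28² = 0.2704 + 0.0004 + 0.0324 + 0.0784 = 0.3816
Σp_2ᵢ² = 0.02² + 0.47² + 0.02² + 0.49² = 0.0004 + 0.2209 + 0.0004 + 0.2401 = 0.4618
O = 0.1606 / √(0.3816 × 0.4618) = 0.1606 / 0.419789 = 0.38257

0.383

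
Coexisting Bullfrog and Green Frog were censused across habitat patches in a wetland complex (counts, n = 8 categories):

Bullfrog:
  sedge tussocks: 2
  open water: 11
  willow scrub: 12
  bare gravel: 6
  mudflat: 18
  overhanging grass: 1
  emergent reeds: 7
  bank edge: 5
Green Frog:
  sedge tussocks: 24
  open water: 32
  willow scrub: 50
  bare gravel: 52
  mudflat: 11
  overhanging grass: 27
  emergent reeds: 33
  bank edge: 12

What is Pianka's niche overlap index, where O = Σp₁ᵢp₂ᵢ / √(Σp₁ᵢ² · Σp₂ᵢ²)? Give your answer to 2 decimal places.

Proportions for Bullfrog (n=62): 2/62=0.0323, 11/62=0.1774, 12/62=0.1935, 6/62=0.0968, 18/62=0.2903, 1/62=0.0161, 7/62=0.1129, 5/62=0.0806
Proportions for Green Frog (n=241): 24/241=0.0996, 32/241=0.1328, 50/241=0.2075, 52/241=0.2158, 11/241=0.0456, 27/241=0.1120, 33/241=0.1369, 12/241=0.0498
Σ p₁ᵢp₂ᵢ = 0.003217 + 0.023559 + 0.040151 + 0.020889 + 0.013238 + 0.001803 + 0.015456 + 0.004014 = 0.122327
Σp_1ᵢ² = 0.0323² + 0.1774² + 0.1935² + 0.0968² + 0.2903² + 0.0161² + 0.1129² + 0.0806² = 0.001043 + 0.031471 + 0.037442 + 0.009370 + 0.084274 + 0.000259 + 0.012746 + 0.006496 = 0.183101
Σp_2ᵢ² = 0.0996² + 0.1328² + 0.2075² + 0.2158² + 0.0456² + 0.1120² + 0.1369² + 0.0498² = 0.009920 + 0.017636 + 0.043056 + 0.046570 + 0.002079 + 0.012544 + 0.018742 + 0.002480 = 0.153027
O = 0.122327 / √(0.183101 × 0.153027) = 0.122327 / 0.1673900 = 0.7308

0.73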